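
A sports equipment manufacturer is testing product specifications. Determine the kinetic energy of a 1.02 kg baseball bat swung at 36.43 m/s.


KE = 0.5 * m * v^2
KE = 0.5 * 1.02 * 36.43^2
KE = 0.5 * 1.02 * 1327.1449 = 676.8439 J

676.8439 J


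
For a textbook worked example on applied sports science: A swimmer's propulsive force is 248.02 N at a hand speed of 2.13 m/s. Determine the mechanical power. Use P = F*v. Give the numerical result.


P = F * v
P = 248.02 * 2.13
P = 528.2826 W

528.2826 W


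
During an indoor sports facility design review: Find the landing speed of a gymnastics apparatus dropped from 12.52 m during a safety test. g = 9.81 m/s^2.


v = sqrt(2 * g * h)
v = sqrt(2 * 9.81 * 12.52)
v = sqrt(245.6424) = 15.673 m/s

15.673 m/s


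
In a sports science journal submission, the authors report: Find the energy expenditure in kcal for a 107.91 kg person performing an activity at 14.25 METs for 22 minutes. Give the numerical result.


kcal = MET * mass * time_hr
Convert time: 22 min = 0.3667 hr
kcal = 14.25 * 107.91 * 0.3667
kcal = 563.8297 kcal

563.8297 kcal


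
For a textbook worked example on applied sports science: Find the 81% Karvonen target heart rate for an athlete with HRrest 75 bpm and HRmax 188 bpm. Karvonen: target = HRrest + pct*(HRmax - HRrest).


Target = HRrest + pct*(HRmax - HRrest)
Heart rate reserve = HRmax - HRrest = 188 - 75 = 113 bpm
Fraction = 81% = 0.81
Target = 75 + 0.81 * 113
Target = 75 + 91.53 = 166.53 bpm

166.53 bpm


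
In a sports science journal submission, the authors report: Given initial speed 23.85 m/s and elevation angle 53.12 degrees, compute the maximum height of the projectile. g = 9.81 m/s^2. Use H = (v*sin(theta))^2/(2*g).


H = (v*sin(theta))^2 / (2*g)
vy = v*sin(theta) = 23.85 * sin(53.12 deg) = 19.0775 m/s
H = vy^2 / (2*g) = 363.9501 / (2*9.81)
H = 363.9501 / 19.62 = 18.55 m

18.55 m


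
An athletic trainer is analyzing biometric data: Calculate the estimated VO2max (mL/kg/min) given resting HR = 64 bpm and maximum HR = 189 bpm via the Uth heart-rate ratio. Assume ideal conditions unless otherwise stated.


VO2max = 15.3 * HRmax / HRrest
VO2max = 15.3 * 189 / 64
VO2max = 2891.7 / 64 = 45.1828 mL/kg/min

45.1828 mL/kg/min


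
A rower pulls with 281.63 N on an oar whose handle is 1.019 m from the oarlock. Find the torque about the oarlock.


tau = F * d
tau = 281.63 * 1.019
tau = 286.981 N*m

286.981 N*m


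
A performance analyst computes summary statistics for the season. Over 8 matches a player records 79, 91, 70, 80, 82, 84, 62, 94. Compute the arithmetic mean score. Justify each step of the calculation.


Average = sum / n
Sum = 642
Average = 642 / 8 = 80.25

80.25


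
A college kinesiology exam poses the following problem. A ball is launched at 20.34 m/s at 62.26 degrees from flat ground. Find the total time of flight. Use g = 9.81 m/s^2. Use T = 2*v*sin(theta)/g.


T = 2*v*sin(theta)/g
sin(theta) = sin(62.26 deg) = 0.8851
T = 2*20.34*0.8851 / 9.81
T = 36.0046 / 9.81 = 3.6702 s

3.6702 s


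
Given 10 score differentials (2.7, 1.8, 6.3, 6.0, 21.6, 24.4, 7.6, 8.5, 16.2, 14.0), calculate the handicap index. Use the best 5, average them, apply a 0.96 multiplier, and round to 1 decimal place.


All differentials: 2.7, 1.8, 6.3, 6.0, 21.6, 24.4, 7.6, 8.5, 16.2, 14.0
Sorted: 1.8, 2.7, 6.0, 6.3, 7.6, 8.5, 14.0, 16.2, 21.6, 24.4
Best 5: 1.8, 2.7, 6.0, 6.3, 7.6
Average of best = 24.4 / 5 = 4.88
Raw index = 4.88 * 0.96 = 4.6848
Handicap index = round(4.6848, 1) = 4.7

4.7


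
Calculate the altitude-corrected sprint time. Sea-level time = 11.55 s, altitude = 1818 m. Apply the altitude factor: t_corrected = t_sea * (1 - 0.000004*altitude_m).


Correction factor = 1 - 0.000004 * 1818 = 0.992728
t_corrected = t_sea * factor = 11.55 * 0.992728
t_corrected = 11.466 s

11.466 s


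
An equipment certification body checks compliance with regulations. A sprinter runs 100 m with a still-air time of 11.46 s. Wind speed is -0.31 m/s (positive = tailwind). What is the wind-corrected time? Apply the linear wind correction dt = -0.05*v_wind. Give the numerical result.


dt = -0.05 * v_wind = -0.05 * -0.31 = 0.0155 s
t_corrected = t_still + dt = 11.46 + (0.0155)
t_corrected = 11.4755 s

11.4755 s


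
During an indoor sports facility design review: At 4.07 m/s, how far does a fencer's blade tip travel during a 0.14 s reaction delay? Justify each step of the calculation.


d = v * t
d = 4.07 * 0.14
d = 0.5698 m

0.5698 m


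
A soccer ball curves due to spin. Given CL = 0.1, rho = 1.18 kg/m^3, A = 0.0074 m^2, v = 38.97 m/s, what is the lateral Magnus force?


FM = 0.5 * CL * rho * A * v^2
FM = 0.5 * 0.1 * 1.18 * 0.0074 * 38.97^2
v^2 = 1518.6609
FM = 0.5 * 0.1 * 1.18 * 0.0074 * 1518.6609 = 0.663 N

0.663 N


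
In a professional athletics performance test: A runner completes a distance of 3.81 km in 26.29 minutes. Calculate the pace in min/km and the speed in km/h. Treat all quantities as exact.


Pace = time / distance = 26.29 min / 3.81 km = 6.9003 min/km
Speed = distance / time_in_hours = 3.81 / 0.4382 hr
Speed = 8.6953 km/h

6.9003 min/km, 8.6953 km/h


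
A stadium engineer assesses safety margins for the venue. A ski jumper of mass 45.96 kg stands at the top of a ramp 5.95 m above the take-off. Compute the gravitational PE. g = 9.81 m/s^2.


PE = m * g * h
PE = 45.96 * 9.81 * 5.95
PE = 450.8676 * 5.95 = 2682.6622 J

2682.6622 J


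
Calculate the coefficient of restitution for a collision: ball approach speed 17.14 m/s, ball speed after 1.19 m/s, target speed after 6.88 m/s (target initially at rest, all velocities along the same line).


e = (v2_after - v1_after) / (v1_before - v2_before)
Numerator = 6.88 - 1.19 = 5.69
Denominator = 17.14 - 0 = 17.14
e = 5.69 / 17.14 = 0.332

0.332


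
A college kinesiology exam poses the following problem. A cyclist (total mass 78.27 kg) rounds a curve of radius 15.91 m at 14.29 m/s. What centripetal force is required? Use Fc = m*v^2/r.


Fc = m * v^2 / r
v^2 = 14.29^2 = 204.2041
Fc = 78.27 * 204.2041 / 15.91
Fc = 15983.0549 / 15.91 = 1004.5918 N

1004.5918 N


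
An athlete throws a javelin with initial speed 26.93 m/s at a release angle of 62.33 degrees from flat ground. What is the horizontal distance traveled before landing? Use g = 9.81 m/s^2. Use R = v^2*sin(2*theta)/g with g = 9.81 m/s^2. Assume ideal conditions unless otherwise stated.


R = v^2 * sin(2*theta) / g
Convert angle to radians: theta = 62.33 deg = 1.0879 rad
sin(2*theta) = sin(2.1757) = 0.8225
R = 26.93^2 * 0.8225 / 9.81
R = 725.2249 * 0.8225 / 9.81 = 60.8081 m

60.8081 m


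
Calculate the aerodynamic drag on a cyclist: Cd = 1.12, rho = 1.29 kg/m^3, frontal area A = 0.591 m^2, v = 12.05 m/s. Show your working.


Fd = 0.5 * Cd * rho * A * v^2
Fd = 0.5 * 1.12 * 1.29 * 0.591 * 12.05^2
v^2 = 145.2025
Fd = 0.5 * 1.12 * 1.29 * 0.591 * 145.2025 = 61.9925 N

61.9925 N


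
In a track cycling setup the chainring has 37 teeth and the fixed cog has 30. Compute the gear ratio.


GR = front_teeth / rear_teeth
GR = 37 / 30
GR = 1.2333

1.2333


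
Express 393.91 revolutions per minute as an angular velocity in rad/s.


omega = RPM * 2 * pi / 60
omega = 393.91 * 2 * 3.14159 / 60
omega = 2475.0095 / 60 = 41.2502 rad/s

41.2502 rad/s


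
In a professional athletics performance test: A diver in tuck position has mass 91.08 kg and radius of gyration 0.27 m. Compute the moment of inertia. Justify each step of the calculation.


I = m * k^2
I = 91.08 * 0.27^2
I = 91.08 * 0.0729 = 6.6397 kg*m^2

6.6397 kg*m^2


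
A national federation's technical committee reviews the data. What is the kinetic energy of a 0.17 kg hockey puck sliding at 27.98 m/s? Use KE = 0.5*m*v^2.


KE = 0.5 * m * v^2
KE = 0.5 * 0.17 * 27.98^2
KE = 0.5 * 0.17 * 782.8804 = 66.5448 J

66.5448 J


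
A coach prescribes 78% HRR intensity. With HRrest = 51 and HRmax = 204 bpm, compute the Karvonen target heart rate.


Target = HRrest + pct*(HRmax - HRrest)
Heart rate reserve = HRmax - HRrest = 204 - 51 = 153 bpm
Fraction = 78% = 0.78
Target = 51 + 0.78 * 153
Target = 51 + 119.34 = 170.34 bpm

170.34 bpm


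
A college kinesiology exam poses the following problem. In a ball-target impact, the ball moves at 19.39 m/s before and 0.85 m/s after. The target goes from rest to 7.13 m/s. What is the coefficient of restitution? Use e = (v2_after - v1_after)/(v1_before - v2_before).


e = (v2_after - v1_after) / (v1_before - v2_before)
Numerator = 7.13 - 0.85 = 6.28
Denominator = 19.39 - 0 = 19.39
e = 6.28 / 19.39 = 0.3239

0.3239


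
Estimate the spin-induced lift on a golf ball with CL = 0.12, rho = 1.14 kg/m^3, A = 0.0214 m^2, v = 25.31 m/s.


FM = 0.5 * CL * rho * A * v^2
FM = 0.5 * 0.12 * 1.14 * 0.0214 * 25.31^2
v^2 = 640.5961
FM = 0.5 * 0.12 * 1.14 * 0.0214 * 640.5961 = 0.9377 N

0.9377 N


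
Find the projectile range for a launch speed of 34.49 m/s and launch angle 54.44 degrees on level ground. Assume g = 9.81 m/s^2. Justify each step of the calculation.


R = v^2 * sin(2*theta) / g
Convert angle to radians: theta = 54.44 deg = 0.9502 rad
sin(2*theta) = sin(1.9003) = 0.9462
R = 34.49^2 * 0.9462 / 9.81
R = 1189.5601 * 0.9462 / 9.81 = 114.736 m

114.736 m


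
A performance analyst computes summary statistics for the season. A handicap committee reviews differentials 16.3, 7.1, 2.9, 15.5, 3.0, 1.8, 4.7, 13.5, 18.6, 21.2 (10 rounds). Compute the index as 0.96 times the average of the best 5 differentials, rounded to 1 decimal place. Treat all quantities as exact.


All differentials: 16.3, 7.1, 2.9, 15.5, 3.0, 1.8, 4.7, 13.5, 18.6, 21.2
Sorted: 1.8, 2.9, 3.0, 4.7, 7.1, 13.5, 15.5, 16.3, 18.6, 21.2
Best 5: 1.8, 2.9, 3.0, 4.7, 7.1
Average of best = 19.5 / 5 = 3.9
Raw index = 3.9 * 0.96 = 3.744
Handicap index = round(3.744, 1) = 3.7

3.7


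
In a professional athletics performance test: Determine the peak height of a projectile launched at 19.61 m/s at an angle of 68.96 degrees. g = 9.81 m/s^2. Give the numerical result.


H = (v*sin(theta))^2 / (2*g)
vy = v*sin(theta) = 19.61 * sin(68.96 deg) = 18.3026 m/s
H = vy^2 / (2*g) = 334.9852 / (2*9.81)
H = 334.9852 / 19.62 = 17.0737 m

17.0737 m


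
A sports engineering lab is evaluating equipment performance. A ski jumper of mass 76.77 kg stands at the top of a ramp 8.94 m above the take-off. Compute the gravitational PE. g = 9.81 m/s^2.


PE = m * g * h
PE = 76.77 * 9.81 * 8.94
PE = 753.1137 * 8.94 = 6732.8365 J

6732.8365 J


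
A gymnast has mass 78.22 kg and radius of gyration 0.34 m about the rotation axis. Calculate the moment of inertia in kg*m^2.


I = m * k^2
I = 78.22 * 0.34^2
I = 78.22 * 0.1156 = 9.0422 kg*m^2

9.0422 kg*m^2


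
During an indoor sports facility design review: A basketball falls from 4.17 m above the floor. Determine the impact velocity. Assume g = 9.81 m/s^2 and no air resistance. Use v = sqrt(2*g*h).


v = sqrt(2 * g * h)
v = sqrt(2 * 9.81 * 4.17)
v = sqrt(81.8154) = 9.0452 m/s

9.0452 m/s


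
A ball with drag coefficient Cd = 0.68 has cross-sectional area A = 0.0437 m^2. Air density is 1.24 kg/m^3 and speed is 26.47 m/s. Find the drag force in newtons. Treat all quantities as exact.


Fd = 0.5 * Cd * rho * A * v^2
Fd = 0.5 * 0.68 * 1.24 * 0.0437 * 26.47^2
v^2 = 700.6609
Fd = 0.5 * 0.68 * 1.24 * 0.0437 * 700.6609 = 12.9089 N

12.9089 N


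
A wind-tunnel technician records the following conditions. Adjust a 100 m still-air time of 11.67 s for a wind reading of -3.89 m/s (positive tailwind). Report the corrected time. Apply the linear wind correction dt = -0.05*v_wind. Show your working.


dt = -0.05 * v_wind = -0.05 * -3.89 = 0.1945 s
t_corrected = t_still + dt = 11.67 + (0.1945)
t_corrected = 11.8645 s

11.8645 s


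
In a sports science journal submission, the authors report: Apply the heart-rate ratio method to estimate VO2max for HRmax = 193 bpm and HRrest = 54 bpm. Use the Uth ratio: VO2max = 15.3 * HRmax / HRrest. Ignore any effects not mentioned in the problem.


VO2max = 15.3 * HRmax / HRrest
VO2max = 15.3 * 193 / 54
VO2max = 2952.9 / 54 = 54.6833 mL/kg/min

54.6833 mL/kg/min


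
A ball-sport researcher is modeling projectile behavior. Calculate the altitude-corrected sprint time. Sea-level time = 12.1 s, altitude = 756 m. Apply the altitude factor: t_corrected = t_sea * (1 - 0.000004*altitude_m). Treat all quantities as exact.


Correction factor = 1 - 0.000004 * 756 = 0.996976
t_corrected = t_sea * factor = 12.1 * 0.996976
t_corrected = 12.0634 s

12.0634 s


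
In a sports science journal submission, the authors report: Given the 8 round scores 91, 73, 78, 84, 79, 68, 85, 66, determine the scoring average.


Average = sum / n
Sum = 624
Average = 624 / 8 = 78

78


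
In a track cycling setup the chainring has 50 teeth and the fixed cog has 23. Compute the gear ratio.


GR = front_teeth / rear_teeth
GR = 50 / 23
GR = 2.1739

2.1739


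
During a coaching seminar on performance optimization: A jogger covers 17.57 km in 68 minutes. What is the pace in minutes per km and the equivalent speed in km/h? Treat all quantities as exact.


Pace = time / distance = 68 min / 17.57 km = 3.8702 min/km
Speed = distance / time_in_hours = 17.57 / 1.1333 hr
Speed = 15.5029 km/h

3.8702 min/km, 15.5029 km/h


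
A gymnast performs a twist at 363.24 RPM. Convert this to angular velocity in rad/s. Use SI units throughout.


omega = RPM * 2 * pi / 60
omega = 363.24 * 2 * 3.14159 / 60
omega = 2282.3042 / 60 = 38.0384 rad/s

38.0384 rad/s


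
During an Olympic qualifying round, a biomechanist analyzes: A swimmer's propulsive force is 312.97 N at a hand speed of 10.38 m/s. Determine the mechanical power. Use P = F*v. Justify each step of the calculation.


P = F * v
P = 312.97 * 10.38
P = 3248.6286 W

3248.6286 W


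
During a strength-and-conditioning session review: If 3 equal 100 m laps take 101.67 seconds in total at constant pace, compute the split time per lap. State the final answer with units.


Split time = total_time / n_laps = 101.67 / 3
Split time = 33.89 s per lap

33.89 s


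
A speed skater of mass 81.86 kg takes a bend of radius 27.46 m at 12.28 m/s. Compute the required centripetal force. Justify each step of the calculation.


Fc = m * v^2 / r
v^2 = 12.28^2 = 150.7984
Fc = 81.86 * 150.7984 / 27.46
Fc = 12344.357 / 27.46 = 449.5396 N

449.5396 N


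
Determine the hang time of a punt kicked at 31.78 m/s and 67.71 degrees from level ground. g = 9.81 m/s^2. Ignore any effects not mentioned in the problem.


T = 2*v*sin(theta)/g
sin(theta) = sin(67.71 deg) = 0.9253
T = 2*31.78*0.9253 / 9.81
T = 58.8105 / 9.81 = 5.995 s

5.995 s


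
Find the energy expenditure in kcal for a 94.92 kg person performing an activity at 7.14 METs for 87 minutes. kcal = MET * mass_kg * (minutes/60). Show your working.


kcal = MET * mass * time_hr
Convert time: 87 min = 1.45 hr
kcal = 7.14 * 94.92 * 1.45
kcal = 982.7068 kcal

982.7068 kcal


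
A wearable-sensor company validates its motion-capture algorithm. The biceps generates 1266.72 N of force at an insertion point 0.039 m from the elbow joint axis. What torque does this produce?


tau = F * d
tau = 1266.72 * 0.039
tau = 49.4021 N*m

49.4021 N*m


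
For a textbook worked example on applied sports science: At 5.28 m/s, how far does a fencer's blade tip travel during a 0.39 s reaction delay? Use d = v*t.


d = v * t
d = 5.28 * 0.39
d = 2.0592 m

2.0592 m


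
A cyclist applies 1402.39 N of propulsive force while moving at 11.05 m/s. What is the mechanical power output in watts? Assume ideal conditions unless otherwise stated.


P = F * v
P = 1402.39 * 11.05
P = 15496.4095 W

15496.4095 W


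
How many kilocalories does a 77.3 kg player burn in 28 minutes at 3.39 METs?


kcal = MET * mass * time_hr
Convert time: 28 min = 0.4667 hr
kcal = 3.39 * 77.3 * 0.4667
kcal = 122.2886 kcal

122.2886 kcal


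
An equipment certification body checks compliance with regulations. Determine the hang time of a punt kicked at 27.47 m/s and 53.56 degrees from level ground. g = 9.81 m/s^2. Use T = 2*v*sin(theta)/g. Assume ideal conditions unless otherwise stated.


T = 2*v*sin(theta)/g
sin(theta) = sin(53.56 deg) = 0.8045
T = 2*27.47*0.8045 / 9.81
T = 44.1981 / 9.81 = 4.5054 s

4.5054 s


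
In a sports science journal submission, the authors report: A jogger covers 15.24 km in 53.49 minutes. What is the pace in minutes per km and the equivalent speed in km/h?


Pace = time / distance = 53.49 min / 15.24 km = 3.5098 min/km
Speed = distance / time_in_hours = 15.24 / 0.8915 hr
Speed = 17.0948 km/h

3.5098 min/km, 17.0948 km/h


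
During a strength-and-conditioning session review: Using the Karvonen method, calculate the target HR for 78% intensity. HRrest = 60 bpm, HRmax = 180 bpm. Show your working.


Target = HRrest + pct*(HRmax - HRrest)
Heart rate reserve = HRmax - HRrest = 180 - 60 = 120 bpm
Fraction = 78% = 0.78
Target = 60 + 0.78 * 120
Target = 60 + 93.6 = 153.6 bpm

153.6 bpm


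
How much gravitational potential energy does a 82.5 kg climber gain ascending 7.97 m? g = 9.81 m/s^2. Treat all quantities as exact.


PE = m * g * h
PE = 82.5 * 9.81 * 7.97
PE = 809.325 * 7.97 = 6450.3202 J

6450.3202 J


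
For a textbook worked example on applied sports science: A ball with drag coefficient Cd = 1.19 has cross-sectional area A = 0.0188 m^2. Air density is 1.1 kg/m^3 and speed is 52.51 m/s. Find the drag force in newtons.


Fd = 0.5 * Cd * rho * A * v^2
Fd = 0.5 * 1.19 * 1.1 * 0.0188 * 52.51^2
v^2 = 2757.3001
Fd = 0.5 * 1.19 * 1.1 * 0.0188 * 2757.3001 = 33.9275 N

33.9275 N


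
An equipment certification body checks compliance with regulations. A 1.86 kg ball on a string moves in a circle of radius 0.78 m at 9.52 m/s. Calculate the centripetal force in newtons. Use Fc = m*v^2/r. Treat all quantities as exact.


Fc = m * v^2 / r
v^2 = 9.52^2 = 90.6304
Fc = 1.86 * 90.6304 / 0.78
Fc = 168.5725 / 0.78 = 216.1186 N

216.1186 N


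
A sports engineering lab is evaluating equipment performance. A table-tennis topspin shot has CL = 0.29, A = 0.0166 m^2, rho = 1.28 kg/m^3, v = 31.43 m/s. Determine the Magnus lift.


FM = 0.5 * CL * rho * A * v^2
FM = 0.5 * 0.29 * 1.28 * 0.0166 * 31.43^2
v^2 = 987.8449
FM = 0.5 * 0.29 * 1.28 * 0.0166 * 987.8449 = 3.0435 N

3.0435 N


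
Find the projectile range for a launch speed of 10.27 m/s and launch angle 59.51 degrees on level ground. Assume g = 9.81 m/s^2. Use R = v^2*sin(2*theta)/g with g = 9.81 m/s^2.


R = v^2 * sin(2*theta) / g
Convert angle to radians: theta = 59.51 deg = 1.0386 rad
sin(2*theta) = sin(2.0773) = 0.8745
R = 10.27^2 * 0.8745 / 9.81
R = 105.4729 * 0.8745 / 9.81 = 9.4017 m

9.4017 m


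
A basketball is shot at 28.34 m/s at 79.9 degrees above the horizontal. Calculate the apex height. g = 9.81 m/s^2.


H = (v*sin(theta))^2 / (2*g)
vy = v*sin(theta) = 28.34 * sin(79.9 deg) = 27.9008 m/s
H = vy^2 / (2*g) = 778.4558 / (2*9.81)
H = 778.4558 / 19.62 = 39.6766 m

39.6766 m


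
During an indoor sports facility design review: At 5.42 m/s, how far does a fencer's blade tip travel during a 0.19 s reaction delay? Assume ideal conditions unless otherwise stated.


d = v * t
d = 5.42 * 0.19
d = 1.0298 m

1.0298 m


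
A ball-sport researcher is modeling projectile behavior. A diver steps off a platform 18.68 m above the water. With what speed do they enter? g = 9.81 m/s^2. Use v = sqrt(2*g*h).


v = sqrt(2 * g * h)
v = sqrt(2 * 9.81 * 18.68)
v = sqrt(366.5016) = 19.1442 m/s

19.1442 m/s


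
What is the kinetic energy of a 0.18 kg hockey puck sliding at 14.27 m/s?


KE = 0.5 * m * v^2
KE = 0.5 * 0.18 * 14.27^2
KE = 0.5 * 0.18 * 203.6329 = 18.327 J

18.327 J


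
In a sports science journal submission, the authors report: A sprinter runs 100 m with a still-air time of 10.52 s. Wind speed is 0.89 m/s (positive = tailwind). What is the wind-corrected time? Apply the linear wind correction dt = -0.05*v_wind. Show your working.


dt = -0.05 * v_wind = -0.05 * 0.89 = -0.0445 s
t_corrected = t_still + dt = 10.52 + (-0.0445)
t_corrected = 10.4755 s

10.4755 s


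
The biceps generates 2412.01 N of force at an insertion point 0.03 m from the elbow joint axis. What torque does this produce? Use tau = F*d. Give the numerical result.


tau = F * d
tau = 2412.01 * 0.03
tau = 72.3603 N*m

72.3603 N*m


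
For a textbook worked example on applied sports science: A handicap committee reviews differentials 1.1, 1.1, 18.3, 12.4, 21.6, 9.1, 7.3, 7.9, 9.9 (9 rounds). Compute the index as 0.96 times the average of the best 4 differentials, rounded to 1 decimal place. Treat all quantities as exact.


All differentials: 1.1, 1.1, 18.3, 12.4, 21.6, 9.1, 7.3, 7.9, 9.9
Sorted: 1.1, 1.1, 7.3, 7.9, 9.1, 9.9, 12.4, 18.3, 21.6
Best 4: 1.1, 1.1, 7.3, 7.9
Average of best = 17.4 / 4 = 4.35
Raw index = 4.35 * 0.96 = 4.176
Handicap index = round(4.176, 1) = 4.2

4.2


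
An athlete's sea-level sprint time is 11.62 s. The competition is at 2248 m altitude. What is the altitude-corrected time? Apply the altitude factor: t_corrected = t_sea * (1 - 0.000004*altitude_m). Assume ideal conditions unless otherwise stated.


Correction factor = 1 - 0.000004 * 2248 = 0.991008
t_corrected = t_sea * factor = 11.62 * 0.991008
t_corrected = 11.5155 s

11.5155 s


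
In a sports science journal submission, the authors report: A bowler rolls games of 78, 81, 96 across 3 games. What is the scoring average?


Average = sum / n
Sum = 255
Average = 255 / 3 = 85

85


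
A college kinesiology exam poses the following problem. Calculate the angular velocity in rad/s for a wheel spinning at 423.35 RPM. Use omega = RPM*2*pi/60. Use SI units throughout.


omega = RPM * 2 * pi / 60
omega = 423.35 * 2 * 3.14159 / 60
omega = 2659.9865 / 60 = 44.3331 rad/s

44.3331 rad/s


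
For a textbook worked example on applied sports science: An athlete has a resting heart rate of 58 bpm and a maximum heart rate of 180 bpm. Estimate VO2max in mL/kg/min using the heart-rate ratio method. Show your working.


VO2max = 15.3 * HRmax / HRrest
VO2max = 15.3 * 180 / 58
VO2max = 2754 / 58 = 47.4828 mL/kg/min

47.4828 mL/kg/min


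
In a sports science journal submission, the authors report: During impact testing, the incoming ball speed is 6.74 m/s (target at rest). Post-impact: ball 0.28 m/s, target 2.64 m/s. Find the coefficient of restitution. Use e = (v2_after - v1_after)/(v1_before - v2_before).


e = (v2_after - v1_after) / (v1_before - v2_before)
Numerator = 2.64 - 0.28 = 2.36
Denominator = 6.74 - 0 = 6.74
e = 2.36 / 6.74 = 0.3501

0.3501


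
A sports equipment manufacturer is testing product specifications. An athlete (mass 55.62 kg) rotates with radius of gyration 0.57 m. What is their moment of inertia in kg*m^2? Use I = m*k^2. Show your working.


I = m * k^2
I = 55.62 * 0.57^2
I = 55.62 * 0.3249 = 18.0709 kg*m^2

18.0709 kg*m^2


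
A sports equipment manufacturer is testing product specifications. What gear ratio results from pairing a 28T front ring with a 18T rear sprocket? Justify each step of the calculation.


GR = front_teeth / rear_teeth
GR = 28 / 18
GR = 1.5556

1.5556


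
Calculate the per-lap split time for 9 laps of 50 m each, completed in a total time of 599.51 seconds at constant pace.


Split time = total_time / n_laps = 599.51 / 9
Split time = 66.6122 s per lap

66.6122 s


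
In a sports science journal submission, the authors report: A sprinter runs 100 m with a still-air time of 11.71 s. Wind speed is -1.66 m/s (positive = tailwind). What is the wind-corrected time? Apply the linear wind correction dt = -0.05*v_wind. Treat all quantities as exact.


dt = -0.05 * v_wind = -0.05 * -1.66 = 0.083 s
t_corrected = t_still + dt = 11.71 + (0.083)
t_corrected = 11.793 s

11.793 s


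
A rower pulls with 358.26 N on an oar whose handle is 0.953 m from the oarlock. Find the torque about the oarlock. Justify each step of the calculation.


tau = F * d
tau = 358.26 * 0.953
tau = 341.4218 N*m

341.4218 N*m


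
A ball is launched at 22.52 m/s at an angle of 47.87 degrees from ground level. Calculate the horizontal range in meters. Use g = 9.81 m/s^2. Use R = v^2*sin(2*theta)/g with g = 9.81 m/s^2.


R = v^2 * sin(2*theta) / g
Convert angle to radians: theta = 47.87 deg = 0.8355 rad
sin(2*theta) = sin(1.671) = 0.995
R = 22.52^2 * 0.995 / 9.81
R = 507.1504 * 0.995 / 9.81 = 51.4381 m

51.4381 m


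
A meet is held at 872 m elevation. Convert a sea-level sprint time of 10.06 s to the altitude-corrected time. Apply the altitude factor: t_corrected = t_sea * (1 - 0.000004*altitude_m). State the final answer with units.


Correction factor = 1 - 0.000004 * 872 = 0.996512
t_corrected = t_sea * factor = 10.06 * 0.996512
t_corrected = 10.0249 s

10.0249 s


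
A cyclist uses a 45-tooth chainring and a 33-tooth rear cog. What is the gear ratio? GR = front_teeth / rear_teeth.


GR = front_teeth / rear_teeth
GR = 45 / 33
GR = 1.3636

1.3636


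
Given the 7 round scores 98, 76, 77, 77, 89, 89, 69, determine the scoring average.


Average = sum / n
Sum = 575
Average = 575 / 7 = 82.1429

82.1429


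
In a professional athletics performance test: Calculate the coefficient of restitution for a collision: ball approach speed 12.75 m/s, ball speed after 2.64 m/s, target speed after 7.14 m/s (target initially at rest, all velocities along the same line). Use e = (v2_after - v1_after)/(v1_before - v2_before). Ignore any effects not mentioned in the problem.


e = (v2_after - v1_after) / (v1_before - v2_before)
Numerator = 7.14 - 2.64 = 4.5
Denominator = 12.75 - 0 = 12.75
e = 4.5 / 12.75 = 0.3529

0.3529


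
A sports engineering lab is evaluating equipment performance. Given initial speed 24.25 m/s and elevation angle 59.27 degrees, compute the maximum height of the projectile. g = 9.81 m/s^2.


H = (v*sin(theta))^2 / (2*g)
vy = v*sin(theta) = 24.25 * sin(59.27 deg) = 20.8449 m/s
H = vy^2 / (2*g) = 434.5112 / (2*9.81)
H = 434.5112 / 19.62 = 22.1463 m

22.1463 m


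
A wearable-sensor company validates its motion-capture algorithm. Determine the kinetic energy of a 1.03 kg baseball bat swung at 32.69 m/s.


KE = 0.5 * m * v^2
KE = 0.5 * 1.03 * 32.69^2
KE = 0.5 * 1.03 * 1068.6361 = 550.3476 J

550.3476 J


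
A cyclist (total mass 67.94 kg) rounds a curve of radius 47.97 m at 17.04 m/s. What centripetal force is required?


Fc = m * v^2 / r
v^2 = 17.04^2 = 290.3616
Fc = 67.94 * 290.3616 / 47.97
Fc = 19727.1671 / 47.97 = 411.2397 N

411.2397 N


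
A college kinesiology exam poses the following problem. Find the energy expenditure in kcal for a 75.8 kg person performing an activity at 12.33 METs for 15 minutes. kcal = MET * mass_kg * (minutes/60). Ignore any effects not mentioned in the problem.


kcal = MET * mass * time_hr
Convert time: 15 min = 0.25 hr
kcal = 12.33 * 75.8 * 0.25
kcal = 233.6535 kcal

233.6535 kcal


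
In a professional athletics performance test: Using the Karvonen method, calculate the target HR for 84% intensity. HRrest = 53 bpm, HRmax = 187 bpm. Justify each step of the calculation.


Target = HRrest + pct*(HRmax - HRrest)
Heart rate reserve = HRmax - HRrest = 187 - 53 = 134 bpm
Fraction = 84% = 0.84
Target = 53 + 0.84 * 134
Target = 53 + 112.56 = 165.56 bpm

165.56 bpm


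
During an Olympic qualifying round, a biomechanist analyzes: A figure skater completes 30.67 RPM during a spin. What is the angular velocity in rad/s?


omega = RPM * 2 * pi / 60
omega = 30.67 * 2 * 3.14159 / 60
omega = 192.7053 / 60 = 3.2118 rad/s

3.2118 rad/s


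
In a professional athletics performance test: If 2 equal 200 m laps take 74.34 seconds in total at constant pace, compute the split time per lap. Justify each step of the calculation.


Split time = total_time / n_laps = 74.34 / 2
Split time = 37.17 s per lap

37.17 s


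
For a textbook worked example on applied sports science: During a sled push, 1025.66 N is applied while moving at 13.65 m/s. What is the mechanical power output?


P = F * v
P = 1025.66 * 13.65
P = 14000.259 W

14000.259 W


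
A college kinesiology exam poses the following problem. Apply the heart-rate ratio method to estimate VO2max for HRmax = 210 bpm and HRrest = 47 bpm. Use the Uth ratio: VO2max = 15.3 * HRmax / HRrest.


VO2max = 15.3 * HRmax / HRrest
VO2max = 15.3 * 210 / 47
VO2max = 3213 / 47 = 68.3617 mL/kg/min

68.3617 mL/kg/min


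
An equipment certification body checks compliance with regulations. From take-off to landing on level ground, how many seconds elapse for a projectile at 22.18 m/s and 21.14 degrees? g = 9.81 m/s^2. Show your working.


T = 2*v*sin(theta)/g
sin(theta) = sin(21.14 deg) = 0.3606
T = 2*22.18*0.3606 / 9.81
T = 15.9983 / 9.81 = 1.6308 s

1.6308 s


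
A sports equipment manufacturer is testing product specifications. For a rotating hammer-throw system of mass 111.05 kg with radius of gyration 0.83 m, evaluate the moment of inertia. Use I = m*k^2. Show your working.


I = m * k^2
I = 111.05 * 0.83^2
I = 111.05 * 0.6889 = 76.5023 kg*m^2

76.5023 kg*m^2


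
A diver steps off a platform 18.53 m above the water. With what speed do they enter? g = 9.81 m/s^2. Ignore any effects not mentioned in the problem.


v = sqrt(2 * g * h)
v = sqrt(2 * 9.81 * 18.53)
v = sqrt(363.5586) = 19.0672 m/s

19.0672 m/s


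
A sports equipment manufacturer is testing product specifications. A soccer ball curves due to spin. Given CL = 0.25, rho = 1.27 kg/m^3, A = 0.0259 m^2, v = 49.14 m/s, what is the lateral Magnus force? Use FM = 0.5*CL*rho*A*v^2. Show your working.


FM = 0.5 * CL * rho * A * v^2
FM = 0.5 * 0.25 * 1.27 * 0.0259 * 49.14^2
v^2 = 2414.7396
FM = 0.5 * 0.25 * 1.27 * 0.0259 * 2414.7396 = 9.9285 N

9.9285 N


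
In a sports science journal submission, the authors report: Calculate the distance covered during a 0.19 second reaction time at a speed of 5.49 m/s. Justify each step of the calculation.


d = v * t
d = 5.49 * 0.19
d = 1.0431 m

1.0431 m


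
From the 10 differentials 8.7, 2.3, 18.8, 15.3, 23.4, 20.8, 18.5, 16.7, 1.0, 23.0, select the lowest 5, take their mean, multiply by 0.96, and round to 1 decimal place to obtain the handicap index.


All differentials: 8.7, 2.3, 18.8, 15.3, 23.4, 20.8, 18.5, 16.7, 1.0, 23.0
Sorted: 1.0, 2.3, 8.7, 15.3, 16.7, 18.5, 18.8, 20.8, 23.0, 23.4
Best 5: 1.0, 2.3, 8.7, 15.3, 16.7
Average of best = 44 / 5 = 8.8
Raw index = 8.8 * 0.96 = 8.448
Handicap index = round(8.448, 1) = 8.4

8.4


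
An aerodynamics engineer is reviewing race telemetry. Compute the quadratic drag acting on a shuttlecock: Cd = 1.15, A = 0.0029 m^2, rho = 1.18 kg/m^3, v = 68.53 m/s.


Fd = 0.5 * Cd * rho * A * v^2
Fd = 0.5 * 1.15 * 1.18 * 0.0029 * 68.53^2
v^2 = 4696.3609
Fd = 0.5 * 1.15 * 1.18 * 0.0029 * 4696.3609 = 9.2408 N

9.2408 N


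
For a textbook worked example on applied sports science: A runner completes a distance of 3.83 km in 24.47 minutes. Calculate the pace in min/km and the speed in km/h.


Pace = time / distance = 24.47 min / 3.83 km = 6.389 min/km
Speed = distance / time_in_hours = 3.83 / 0.4078 hr
Speed = 9.3911 km/h

6.389 min/km, 9.3911 km/h


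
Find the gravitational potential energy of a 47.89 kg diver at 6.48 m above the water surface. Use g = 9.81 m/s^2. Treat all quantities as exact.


PE = m * g * h
PE = 47.89 * 9.81 * 6.48
PE = 469.8009 * 6.48 = 3044.3098 J

3044.3098 J


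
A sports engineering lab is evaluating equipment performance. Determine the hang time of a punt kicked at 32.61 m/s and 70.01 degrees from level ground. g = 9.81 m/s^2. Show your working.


T = 2*v*sin(theta)/g
sin(theta) = sin(70.01 deg) = 0.9398
T = 2*32.61*0.9398 / 9.81
T = 61.2906 / 9.81 = 6.2478 s

6.2478 s


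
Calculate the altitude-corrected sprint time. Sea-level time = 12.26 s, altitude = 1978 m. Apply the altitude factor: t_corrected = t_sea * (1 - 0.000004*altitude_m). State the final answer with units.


Correction factor = 1 - 0.000004 * 1978 = 0.992088
t_corrected = t_sea * factor = 12.26 * 0.992088
t_corrected = 12.163 s

12.163 s


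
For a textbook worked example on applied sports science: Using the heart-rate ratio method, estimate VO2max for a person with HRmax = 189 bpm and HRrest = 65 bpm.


VO2max = 15.3 * HRmax / HRrest
VO2max = 15.3 * 189 / 65
VO2max = 2891.7 / 65 = 44.4877 mL/kg/min

44.4877 mL/kg/min


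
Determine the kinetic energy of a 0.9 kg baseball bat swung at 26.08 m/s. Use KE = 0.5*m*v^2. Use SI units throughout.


KE = 0.5 * m * v^2
KE = 0.5 * 0.9 * 26.08^2
KE = 0.5 * 0.9 * 680.1664 = 306.0749 J

306.0749 J


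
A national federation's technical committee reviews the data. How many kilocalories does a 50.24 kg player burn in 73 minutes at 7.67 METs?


kcal = MET * mass * time_hr
Convert time: 73 min = 1.2167 hr
kcal = 7.67 * 50.24 * 1.2167
kcal = 468.8313 kcal

468.8313 kcal


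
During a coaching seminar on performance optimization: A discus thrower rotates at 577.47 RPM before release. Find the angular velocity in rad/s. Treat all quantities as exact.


omega = RPM * 2 * pi / 60
omega = 577.47 * 2 * 3.14159 / 60
omega = 3628.351 / 60 = 60.4725 rad/s

60.4725 rad/s


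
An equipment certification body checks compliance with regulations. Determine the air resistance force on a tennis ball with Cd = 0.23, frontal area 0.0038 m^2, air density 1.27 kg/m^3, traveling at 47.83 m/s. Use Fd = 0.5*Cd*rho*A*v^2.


Fd = 0.5 * Cd * rho * A * v^2
Fd = 0.5 * 0.23 * 1.27 * 0.0038 * 47.83^2
v^2 = 2287.7089
Fd = 0.5 * 0.23 * 1.27 * 0.0038 * 2287.7089 = 1.2697 N

1.2697 N


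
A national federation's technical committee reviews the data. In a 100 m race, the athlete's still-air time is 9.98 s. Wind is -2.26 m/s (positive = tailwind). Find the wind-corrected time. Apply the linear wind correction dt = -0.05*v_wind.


dt = -0.05 * v_wind = -0.05 * -2.26 = 0.113 s
t_corrected = t_still + dt = 9.98 + (0.113)
t_corrected = 10.093 s

10.093 s


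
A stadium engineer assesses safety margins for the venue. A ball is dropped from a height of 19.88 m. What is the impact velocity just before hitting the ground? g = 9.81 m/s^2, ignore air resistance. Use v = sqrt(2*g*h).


v = sqrt(2 * g * h)
v = sqrt(2 * 9.81 * 19.88)
v = sqrt(390.0456) = 19.7496 m/s

19.7496 m/s


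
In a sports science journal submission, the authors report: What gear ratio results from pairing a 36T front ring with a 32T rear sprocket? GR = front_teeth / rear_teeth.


GR = front_teeth / rear_teeth
GR = 36 / 32
GR = 1.125

1.125


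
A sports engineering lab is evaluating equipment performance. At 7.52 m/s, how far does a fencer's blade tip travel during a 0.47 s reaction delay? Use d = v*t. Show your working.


d = v * t
d = 7.52 * 0.47
d = 3.5344 m

3.5344 m


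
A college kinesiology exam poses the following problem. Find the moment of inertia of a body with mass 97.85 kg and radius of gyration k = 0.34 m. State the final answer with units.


I = m * k^2
I = 97.85 * 0.34^2
I = 97.85 * 0.1156 = 11.3115 kg*m^2

11.3115 kg*m^2


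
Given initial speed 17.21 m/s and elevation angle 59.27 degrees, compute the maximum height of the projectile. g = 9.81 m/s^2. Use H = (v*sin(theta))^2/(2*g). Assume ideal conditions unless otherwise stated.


H = (v*sin(theta))^2 / (2*g)
vy = v*sin(theta) = 17.21 * sin(59.27 deg) = 14.7935 m/s
H = vy^2 / (2*g) = 218.8463 / (2*9.81)
H = 218.8463 / 19.62 = 11.1542 m

11.1542 m


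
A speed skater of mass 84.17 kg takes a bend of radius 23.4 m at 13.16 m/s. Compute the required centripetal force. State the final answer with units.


Fc = m * v^2 / r
v^2 = 13.16^2 = 173.1856
Fc = 84.17 * 173.1856 / 23.4
Fc = 14577.032 / 23.4 = 622.9501 N

622.9501 N


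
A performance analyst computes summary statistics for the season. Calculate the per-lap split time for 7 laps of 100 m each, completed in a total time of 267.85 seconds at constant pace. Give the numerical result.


Split time = total_time / n_laps = 267.85 / 7
Split time = 38.2643 s per lap

38.2643 s


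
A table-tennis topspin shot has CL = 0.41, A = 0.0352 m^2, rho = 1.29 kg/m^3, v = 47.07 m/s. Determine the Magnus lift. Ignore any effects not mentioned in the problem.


FM = 0.5 * CL * rho * A * v^2
FM = 0.5 * 0.41 * 1.29 * 0.0352 * 47.07^2
v^2 = 2215.5849
FM = 0.5 * 0.41 * 1.29 * 0.0352 * 2215.5849 = 20.6241 N

20.6241 N


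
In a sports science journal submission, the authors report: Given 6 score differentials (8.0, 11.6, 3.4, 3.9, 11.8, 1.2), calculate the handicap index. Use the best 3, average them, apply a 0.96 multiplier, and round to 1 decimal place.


All differentials: 8.0, 11.6, 3.4, 3.9, 11.8, 1.2
Sorted: 1.2, 3.4, 3.9, 8.0, 11.6, 11.8
Best 3: 1.2, 3.4, 3.9
Average of best = 8.5 / 3 = 2.8333
Raw index = 2.8333 * 0.96 = 2.72
Handicap index = round(2.72, 1) = 2.7

2.7


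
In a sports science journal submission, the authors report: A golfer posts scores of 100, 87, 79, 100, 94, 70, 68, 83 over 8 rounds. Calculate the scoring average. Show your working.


Average = sum / n
Sum = 681
Average = 681 / 8 = 85.125

85.125


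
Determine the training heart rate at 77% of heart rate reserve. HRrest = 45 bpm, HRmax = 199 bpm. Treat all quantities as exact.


Target = HRrest + pct*(HRmax - HRrest)
Heart rate reserve = HRmax - HRrest = 199 - 45 = 154 bpm
Fraction = 77% = 0.77
Target = 45 + 0.77 * 154
Target = 45 + 118.58 = 163.58 bpm

163.58 bpm


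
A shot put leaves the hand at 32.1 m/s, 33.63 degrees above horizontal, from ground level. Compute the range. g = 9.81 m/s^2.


R = v^2 * sin(2*theta) / g
Convert angle to radians: theta = 33.63 deg = 0.587 rad
sin(2*theta) = sin(1.1739) = 0.9223
R = 32.1^2 * 0.9223 / 9.81
R = 1030.41 * 0.9223 / 9.81 = 96.872 m

96.872 m


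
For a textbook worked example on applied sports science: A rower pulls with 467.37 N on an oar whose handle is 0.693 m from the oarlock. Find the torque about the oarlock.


tau = F * d
tau = 467.37 * 0.693
tau = 323.8874 N*m

323.8874 N*m


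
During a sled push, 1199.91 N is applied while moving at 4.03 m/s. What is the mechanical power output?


P = F * v
P = 1199.91 * 4.03
P = 4835.6373 W

4835.6373 W


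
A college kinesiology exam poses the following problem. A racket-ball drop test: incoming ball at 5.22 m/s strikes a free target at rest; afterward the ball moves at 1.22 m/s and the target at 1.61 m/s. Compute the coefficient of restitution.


e = (v2_after - v1_after) / (v1_before - v2_before)
Numerator = 1.61 - 1.22 = 0.39
Denominator = 5.22 - 0 = 5.22
e = 0.39 / 5.22 = 0.0747

0.0747


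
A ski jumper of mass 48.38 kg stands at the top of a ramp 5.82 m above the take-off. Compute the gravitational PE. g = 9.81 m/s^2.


PE = m * g * h
PE = 48.38 * 9.81 * 5.82
PE = 474.6078 * 5.82 = 2762.2174 J

2762.2174 J


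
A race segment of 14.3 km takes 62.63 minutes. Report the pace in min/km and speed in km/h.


Pace = time / distance = 62.63 min / 14.3 km = 4.3797 min/km
Speed = distance / time_in_hours = 14.3 / 1.0438 hr
Speed = 13.6995 km/h

4.3797 min/km, 13.6995 km/h


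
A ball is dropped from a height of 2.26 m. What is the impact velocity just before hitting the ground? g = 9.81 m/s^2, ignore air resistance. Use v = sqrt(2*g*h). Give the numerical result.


v = sqrt(2 * g * h)
v = sqrt(2 * 9.81 * 2.26)
v = sqrt(44.3412) = 6.6589 m/s

6.6589 m/s


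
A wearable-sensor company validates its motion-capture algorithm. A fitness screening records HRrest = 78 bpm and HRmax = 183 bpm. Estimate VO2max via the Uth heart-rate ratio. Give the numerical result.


VO2max = 15.3 * HRmax / HRrest
VO2max = 15.3 * 183 / 78
VO2max = 2799.9 / 78 = 35.8962 mL/kg/min

35.8962 mL/kg/min


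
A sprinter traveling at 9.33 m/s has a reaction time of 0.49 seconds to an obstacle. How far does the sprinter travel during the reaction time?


d = v * t
d = 9.33 * 0.49
d = 4.5717 m

4.5717 m
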